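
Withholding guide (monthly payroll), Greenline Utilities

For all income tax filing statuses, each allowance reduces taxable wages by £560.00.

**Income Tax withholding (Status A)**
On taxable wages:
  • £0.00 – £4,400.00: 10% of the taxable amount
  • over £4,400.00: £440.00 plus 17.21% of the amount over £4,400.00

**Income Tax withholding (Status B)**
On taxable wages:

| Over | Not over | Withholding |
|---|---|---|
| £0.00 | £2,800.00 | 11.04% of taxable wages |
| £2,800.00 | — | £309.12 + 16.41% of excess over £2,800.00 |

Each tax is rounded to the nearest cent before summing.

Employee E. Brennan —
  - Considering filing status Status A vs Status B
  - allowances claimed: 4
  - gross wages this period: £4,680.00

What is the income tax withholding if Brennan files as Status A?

£244.00

Income Tax (Status A): taxable = £4,680.00 − 4×£560.00 = £2,440.00
  10% × £2,440.00 = £244.00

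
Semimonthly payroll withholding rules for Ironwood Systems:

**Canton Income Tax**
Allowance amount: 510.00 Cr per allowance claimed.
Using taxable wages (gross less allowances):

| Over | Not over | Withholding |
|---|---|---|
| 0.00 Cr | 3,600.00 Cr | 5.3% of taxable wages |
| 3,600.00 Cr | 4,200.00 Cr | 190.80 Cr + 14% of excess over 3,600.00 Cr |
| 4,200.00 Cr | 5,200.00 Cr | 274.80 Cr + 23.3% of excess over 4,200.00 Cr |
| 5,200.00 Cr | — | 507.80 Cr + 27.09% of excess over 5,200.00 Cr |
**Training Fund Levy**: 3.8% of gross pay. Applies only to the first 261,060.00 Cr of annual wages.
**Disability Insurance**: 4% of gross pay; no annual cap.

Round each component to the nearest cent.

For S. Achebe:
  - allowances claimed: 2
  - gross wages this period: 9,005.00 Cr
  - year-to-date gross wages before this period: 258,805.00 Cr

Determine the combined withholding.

Canton Income Tax: taxable = 9,005.00 Cr − 2×510.00 Cr = 7,985.00 Cr
  507.80 Cr + 27.09% × (7,985.00 Cr − 5,200.00 Cr) = 507.80 Cr + 27.09% × 2,785.00 Cr = 1,262.26 Cr
Training Fund Levy: cap 261,060.00 Cr − YTD 258,805.00 Cr = 2,255.00 Cr subject; 3.8% × 2,255.00 Cr = 85.69 Cr
Disability Insurance: 4% × 9,005.00 Cr = 360.20 Cr
Total: 1,262.26 Cr + 85.69 Cr + 360.20 Cr = 1,708.15 Cr

1,708.15 Cr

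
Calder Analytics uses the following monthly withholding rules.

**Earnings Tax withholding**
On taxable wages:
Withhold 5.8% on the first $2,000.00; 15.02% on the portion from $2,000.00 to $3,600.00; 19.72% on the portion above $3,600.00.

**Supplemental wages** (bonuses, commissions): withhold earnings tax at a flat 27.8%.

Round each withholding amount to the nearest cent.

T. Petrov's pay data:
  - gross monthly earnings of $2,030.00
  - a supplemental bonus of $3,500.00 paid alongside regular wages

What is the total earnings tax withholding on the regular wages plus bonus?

Earnings Tax: taxable = $2,030.00
  $116.00 + 15.02% × ($2,030.00 − $2,000.00) = $116.00 + 15.02% × $30.00 = $120.51
Supplemental (27.8% flat on bonus): 27.8% × $3,500.00 = $973.00
Total earnings tax: $120.51 + $973.00 = $1,093.51

$1,093.51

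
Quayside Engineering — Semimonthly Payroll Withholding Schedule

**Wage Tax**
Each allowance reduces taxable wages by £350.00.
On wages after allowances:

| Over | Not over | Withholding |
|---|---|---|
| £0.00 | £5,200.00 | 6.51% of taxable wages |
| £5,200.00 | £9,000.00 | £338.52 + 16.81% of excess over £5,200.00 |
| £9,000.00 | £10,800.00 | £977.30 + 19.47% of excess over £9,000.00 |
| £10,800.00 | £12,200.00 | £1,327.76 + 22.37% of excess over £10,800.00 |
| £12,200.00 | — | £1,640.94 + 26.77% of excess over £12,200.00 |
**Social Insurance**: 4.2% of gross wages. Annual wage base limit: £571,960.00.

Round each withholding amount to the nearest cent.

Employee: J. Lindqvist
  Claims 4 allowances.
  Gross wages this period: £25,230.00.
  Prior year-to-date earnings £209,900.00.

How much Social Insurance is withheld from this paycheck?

Social Insurance: 4.2% × £25,230.00 = £1,059.66

£1,059.66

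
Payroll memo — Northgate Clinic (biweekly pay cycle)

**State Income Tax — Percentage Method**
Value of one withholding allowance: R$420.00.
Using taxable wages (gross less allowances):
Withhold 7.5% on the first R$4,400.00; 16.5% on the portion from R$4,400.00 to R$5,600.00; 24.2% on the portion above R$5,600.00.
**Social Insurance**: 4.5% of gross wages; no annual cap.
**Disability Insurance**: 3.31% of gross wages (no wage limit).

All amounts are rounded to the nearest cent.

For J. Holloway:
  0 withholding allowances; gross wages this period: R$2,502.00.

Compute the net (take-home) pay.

State Income Tax: taxable = R$2,502.00
  7.5% × R$2,502.00 = R$187.65
Social Insurance: 4.5% × R$2,502.00 = R$112.59
Disability Insurance: 3.31% × R$2,502.00 = R$82.82
Total withheld: R$187.65 + R$112.59 + R$82.82 = R$383.06
Net pay: R$2,502.00 − R$383.06 = R$2,118.94

R$2,118.94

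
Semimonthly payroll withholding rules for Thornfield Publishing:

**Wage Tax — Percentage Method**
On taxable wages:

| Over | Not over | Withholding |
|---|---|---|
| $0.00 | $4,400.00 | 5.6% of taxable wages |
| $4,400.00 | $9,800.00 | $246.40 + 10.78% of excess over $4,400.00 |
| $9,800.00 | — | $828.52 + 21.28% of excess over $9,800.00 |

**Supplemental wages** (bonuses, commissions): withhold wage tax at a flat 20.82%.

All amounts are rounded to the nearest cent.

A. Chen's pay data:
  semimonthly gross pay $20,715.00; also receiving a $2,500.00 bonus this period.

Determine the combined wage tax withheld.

$3,671.73

Wage Tax: taxable = $20,715.00
  $828.52 + 21.28% × ($20,715.00 − $9,800.00) = $828.52 + 21.28% × $10,915.00 = $3,151.23
Supplemental (20.82% flat on bonus): 20.82% × $2,500.00 = $520.50
Total wage tax: $3,151.23 + $520.50 = $3,671.73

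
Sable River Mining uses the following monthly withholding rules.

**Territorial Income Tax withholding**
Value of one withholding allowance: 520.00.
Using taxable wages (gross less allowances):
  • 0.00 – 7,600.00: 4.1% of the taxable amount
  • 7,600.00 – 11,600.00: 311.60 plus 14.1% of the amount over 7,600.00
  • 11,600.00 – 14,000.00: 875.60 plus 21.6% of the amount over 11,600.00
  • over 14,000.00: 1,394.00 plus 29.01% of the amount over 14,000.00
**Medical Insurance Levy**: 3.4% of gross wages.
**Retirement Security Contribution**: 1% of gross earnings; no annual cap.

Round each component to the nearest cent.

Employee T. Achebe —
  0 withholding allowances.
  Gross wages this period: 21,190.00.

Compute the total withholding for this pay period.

4,412.18

Territorial Income Tax: taxable = 21,190.00
  1,394.00 + 29.01% × (21,190.00 − 14,000.00) = 1,394.00 + 29.01% × 7,190.00 = 3,479.82
Medical Insurance Levy: 3.4% × 21,190.00 = 720.46
Retirement Security Contribution: 1% × 21,190.00 = 211.90
Total: 3,479.82 + 720.46 + 211.90 = 4,412.18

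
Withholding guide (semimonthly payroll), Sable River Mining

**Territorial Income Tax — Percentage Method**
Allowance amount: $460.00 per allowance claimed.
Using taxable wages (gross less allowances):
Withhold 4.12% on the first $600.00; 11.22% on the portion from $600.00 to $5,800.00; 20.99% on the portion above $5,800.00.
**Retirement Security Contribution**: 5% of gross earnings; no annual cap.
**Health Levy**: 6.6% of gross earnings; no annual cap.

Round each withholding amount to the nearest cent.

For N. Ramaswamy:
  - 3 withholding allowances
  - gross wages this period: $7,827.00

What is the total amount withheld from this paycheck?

Territorial Income Tax: taxable = $7,827.00 − 3×$460.00 = $6,447.00
  $608.16 + 20.99% × ($6,447.00 − $5,800.00) = $608.16 + 20.99% × $647.00 = $743.97
Retirement Security Contribution: 5% × $7,827.00 = $391.35
Health Levy: 6.6% × $7,827.00 = $516.58
Total: $743.97 + $391.35 + $516.58 = $1,651.90

$1,651.90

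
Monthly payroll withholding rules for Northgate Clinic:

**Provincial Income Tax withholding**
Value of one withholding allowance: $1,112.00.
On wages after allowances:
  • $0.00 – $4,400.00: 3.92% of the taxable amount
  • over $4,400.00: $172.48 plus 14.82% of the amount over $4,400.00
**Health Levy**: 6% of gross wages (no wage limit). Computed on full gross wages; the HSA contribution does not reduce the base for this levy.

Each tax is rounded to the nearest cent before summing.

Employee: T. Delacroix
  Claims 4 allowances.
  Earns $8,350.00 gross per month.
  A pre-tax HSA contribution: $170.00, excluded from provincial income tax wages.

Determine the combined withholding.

$647.29

Provincial Income Tax: taxable = $8,350.00 − $170.00 − 4×$1,112.00 = $3,732.00
  3.92% × $3,732.00 = $146.29
Health Levy: 6% × $8,350.00 = $501.00
Total: $146.29 + $501.00 = $647.29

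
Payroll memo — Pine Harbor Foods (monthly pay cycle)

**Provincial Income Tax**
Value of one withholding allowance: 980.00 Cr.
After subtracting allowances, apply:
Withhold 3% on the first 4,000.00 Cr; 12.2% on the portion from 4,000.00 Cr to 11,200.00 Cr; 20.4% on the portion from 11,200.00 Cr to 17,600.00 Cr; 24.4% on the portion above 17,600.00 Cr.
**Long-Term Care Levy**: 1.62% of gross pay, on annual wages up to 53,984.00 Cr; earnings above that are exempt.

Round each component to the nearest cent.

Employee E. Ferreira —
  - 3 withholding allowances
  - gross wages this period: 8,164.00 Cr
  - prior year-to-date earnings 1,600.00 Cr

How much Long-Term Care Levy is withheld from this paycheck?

Long-Term Care Levy: 1.62% × 8,164.00 Cr = 132.26 Cr

132.26 Cr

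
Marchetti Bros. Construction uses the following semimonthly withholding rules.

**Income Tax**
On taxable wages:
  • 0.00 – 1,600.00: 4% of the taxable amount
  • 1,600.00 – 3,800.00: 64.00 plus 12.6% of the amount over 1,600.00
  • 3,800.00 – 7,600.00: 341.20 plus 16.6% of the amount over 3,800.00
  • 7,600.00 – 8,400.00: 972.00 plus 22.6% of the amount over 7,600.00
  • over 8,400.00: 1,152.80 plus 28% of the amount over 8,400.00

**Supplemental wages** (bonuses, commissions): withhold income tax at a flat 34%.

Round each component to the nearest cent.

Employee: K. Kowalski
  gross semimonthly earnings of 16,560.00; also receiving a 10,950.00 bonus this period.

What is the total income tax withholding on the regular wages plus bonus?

Income Tax: taxable = 16,560.00
  1,152.80 + 28% × (16,560.00 − 8,400.00) = 1,152.80 + 28% × 8,160.00 = 3,437.60
Supplemental (34% flat on bonus): 34% × 10,950.00 = 3,723.00
Total income tax: 3,437.60 + 3,723.00 = 7,160.60

7,160.60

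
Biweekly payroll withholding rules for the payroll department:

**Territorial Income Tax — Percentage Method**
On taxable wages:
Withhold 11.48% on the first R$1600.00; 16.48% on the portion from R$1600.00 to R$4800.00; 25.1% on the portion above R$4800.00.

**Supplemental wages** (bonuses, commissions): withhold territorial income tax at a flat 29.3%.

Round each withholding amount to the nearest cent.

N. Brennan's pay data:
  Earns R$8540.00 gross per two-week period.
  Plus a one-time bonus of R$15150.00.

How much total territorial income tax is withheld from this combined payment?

Territorial Income Tax: taxable = R$8540.00
  R$711.04 + 25.1% × (R$8540.00 − R$4800.00) = R$711.04 + 25.1% × R$3740.00 = R$1649.78
Supplemental (29.3% flat on bonus): 29.3% × R$15150.00 = R$4438.95
Total territorial income tax: R$1649.78 + R$4438.95 = R$6088.73

R$6088.73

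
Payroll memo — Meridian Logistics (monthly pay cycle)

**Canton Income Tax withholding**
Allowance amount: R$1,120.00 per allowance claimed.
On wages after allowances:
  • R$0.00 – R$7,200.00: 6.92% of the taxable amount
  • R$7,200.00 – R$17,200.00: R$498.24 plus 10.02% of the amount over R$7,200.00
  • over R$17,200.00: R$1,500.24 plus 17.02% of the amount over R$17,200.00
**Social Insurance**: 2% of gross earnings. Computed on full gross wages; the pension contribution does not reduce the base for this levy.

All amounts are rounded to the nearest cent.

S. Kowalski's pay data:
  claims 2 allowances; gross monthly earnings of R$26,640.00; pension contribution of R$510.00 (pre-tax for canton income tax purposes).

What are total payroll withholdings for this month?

Canton Income Tax: taxable = R$26,640.00 − R$510.00 − 2×R$1,120.00 = R$23,890.00
  R$1,500.24 + 17.02% × (R$23,890.00 − R$17,200.00) = R$1,500.24 + 17.02% × R$6,690.00 = R$2,638.88
Social Insurance: 2% × R$26,640.00 = R$532.80
Total: R$2,638.88 + R$532.80 = R$3,171.68

R$3,171.68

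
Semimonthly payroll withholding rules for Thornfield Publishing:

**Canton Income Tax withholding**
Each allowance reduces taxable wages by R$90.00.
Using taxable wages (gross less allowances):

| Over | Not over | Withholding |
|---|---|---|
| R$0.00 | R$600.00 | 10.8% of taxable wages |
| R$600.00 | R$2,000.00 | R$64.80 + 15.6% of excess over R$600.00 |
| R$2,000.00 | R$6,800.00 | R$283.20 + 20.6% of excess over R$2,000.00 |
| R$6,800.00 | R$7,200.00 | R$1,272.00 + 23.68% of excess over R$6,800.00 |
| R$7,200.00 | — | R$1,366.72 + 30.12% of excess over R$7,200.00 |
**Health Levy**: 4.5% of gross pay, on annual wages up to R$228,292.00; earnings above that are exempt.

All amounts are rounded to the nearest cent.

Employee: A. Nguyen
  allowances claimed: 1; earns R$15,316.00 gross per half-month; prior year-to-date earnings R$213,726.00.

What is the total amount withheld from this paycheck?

R$4,439.62

Canton Income Tax: taxable = R$15,316.00 − 1×R$90.00 = R$15,226.00
  R$1,366.72 + 30.12% × (R$15,226.00 − R$7,200.00) = R$1,366.72 + 30.12% × R$8,026.00 = R$3,784.15
Health Levy: cap R$228,292.00 − YTD R$213,726.00 = R$14,566.00 subject; 4.5% × R$14,566.00 = R$655.47
Total: R$3,784.15 + R$655.47 = R$4,439.62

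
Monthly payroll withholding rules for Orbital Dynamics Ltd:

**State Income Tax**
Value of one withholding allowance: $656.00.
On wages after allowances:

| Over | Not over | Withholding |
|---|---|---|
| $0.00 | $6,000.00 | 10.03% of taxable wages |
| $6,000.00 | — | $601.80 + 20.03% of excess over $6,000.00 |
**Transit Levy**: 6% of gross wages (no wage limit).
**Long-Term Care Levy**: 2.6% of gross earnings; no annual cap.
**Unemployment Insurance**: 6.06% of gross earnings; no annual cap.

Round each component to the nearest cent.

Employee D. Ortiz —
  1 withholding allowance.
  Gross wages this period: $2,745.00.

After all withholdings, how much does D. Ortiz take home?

State Income Tax: taxable = $2,745.00 − 1×$656.00 = $2,089.00
  10.03% × $2,089.00 = $209.53
Transit Levy: 6% × $2,745.00 = $164.70
Long-Term Care Levy: 2.6% × $2,745.00 = $71.37
Unemployment Insurance: 6.06% × $2,745.00 = $166.35
Total withheld: $209.53 + $164.70 + $71.37 + $166.35 = $611.95
Net pay: $2,745.00 − $611.95 = $2,133.05

$2,133.05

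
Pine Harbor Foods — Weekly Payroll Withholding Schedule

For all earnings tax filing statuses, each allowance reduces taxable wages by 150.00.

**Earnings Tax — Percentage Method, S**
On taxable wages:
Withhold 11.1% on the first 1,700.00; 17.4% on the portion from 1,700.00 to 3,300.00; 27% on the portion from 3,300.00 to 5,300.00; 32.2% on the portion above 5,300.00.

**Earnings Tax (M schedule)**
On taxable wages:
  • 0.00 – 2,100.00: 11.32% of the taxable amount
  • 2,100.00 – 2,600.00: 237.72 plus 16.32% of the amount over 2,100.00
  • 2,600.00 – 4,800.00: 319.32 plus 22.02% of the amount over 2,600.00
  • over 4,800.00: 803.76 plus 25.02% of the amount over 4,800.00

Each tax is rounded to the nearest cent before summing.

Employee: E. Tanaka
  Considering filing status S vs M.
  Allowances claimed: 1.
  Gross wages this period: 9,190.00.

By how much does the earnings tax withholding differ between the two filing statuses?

Earnings Tax (S): taxable = 9,190.00 − 1×150.00 = 9,040.00
  1,007.10 + 32.2% × (9,040.00 − 5,300.00) = 1,007.10 + 32.2% × 3,740.00 = 2,211.38
Earnings Tax (M): taxable = 9,190.00 − 1×150.00 = 9,040.00
  803.76 + 25.02% × (9,040.00 − 4,800.00) = 803.76 + 25.02% × 4,240.00 = 1,864.61
Difference: |2,211.38 − 1,864.61| = 346.77 (higher under S)

346.77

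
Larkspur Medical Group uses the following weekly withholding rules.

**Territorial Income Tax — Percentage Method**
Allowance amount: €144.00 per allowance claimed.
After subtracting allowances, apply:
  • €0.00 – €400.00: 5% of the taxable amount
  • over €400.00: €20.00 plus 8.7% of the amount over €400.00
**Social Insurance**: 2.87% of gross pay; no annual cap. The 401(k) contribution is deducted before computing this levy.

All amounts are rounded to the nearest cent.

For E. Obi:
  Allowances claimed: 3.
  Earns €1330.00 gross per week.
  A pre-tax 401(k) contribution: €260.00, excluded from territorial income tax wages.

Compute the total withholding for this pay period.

Territorial Income Tax: taxable = €1330.00 − €260.00 − 3×€144.00 = €638.00
  €20.00 + 8.7% × (€638.00 − €400.00) = €20.00 + 8.7% × €238.00 = €40.71
Social Insurance: 2.87% × €1070.00 = €30.71
Total: €40.71 + €30.71 = €71.42

€71.42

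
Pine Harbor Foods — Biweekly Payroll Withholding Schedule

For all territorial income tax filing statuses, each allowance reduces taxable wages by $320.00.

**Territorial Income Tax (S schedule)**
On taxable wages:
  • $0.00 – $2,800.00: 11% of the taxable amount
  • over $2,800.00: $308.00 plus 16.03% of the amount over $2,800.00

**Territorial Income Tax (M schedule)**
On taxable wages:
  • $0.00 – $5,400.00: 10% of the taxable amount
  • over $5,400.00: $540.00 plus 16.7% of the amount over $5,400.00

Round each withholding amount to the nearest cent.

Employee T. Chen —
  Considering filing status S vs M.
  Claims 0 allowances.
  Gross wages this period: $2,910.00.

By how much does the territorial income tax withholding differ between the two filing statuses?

Territorial Income Tax (S): taxable = $2,910.00
  $308.00 + 16.03% × ($2,910.00 − $2,800.00) = $308.00 + 16.03% × $110.00 = $325.63
Territorial Income Tax (M): taxable = $2,910.00
  10% × $2,910.00 = $291.00
Difference: |$325.63 − $291.00| = $34.63 (higher under S)

$34.63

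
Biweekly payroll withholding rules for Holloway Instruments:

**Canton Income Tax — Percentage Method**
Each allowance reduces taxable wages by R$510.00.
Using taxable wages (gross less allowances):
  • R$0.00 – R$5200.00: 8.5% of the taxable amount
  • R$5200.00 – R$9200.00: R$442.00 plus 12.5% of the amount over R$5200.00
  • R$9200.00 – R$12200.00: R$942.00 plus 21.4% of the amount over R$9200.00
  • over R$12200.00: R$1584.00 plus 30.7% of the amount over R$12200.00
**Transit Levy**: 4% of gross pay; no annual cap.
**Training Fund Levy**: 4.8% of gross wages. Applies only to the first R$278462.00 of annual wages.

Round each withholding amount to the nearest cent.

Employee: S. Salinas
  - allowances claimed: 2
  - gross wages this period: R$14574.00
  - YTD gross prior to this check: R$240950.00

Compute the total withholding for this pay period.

Canton Income Tax: taxable = R$14574.00 − 2×R$510.00 = R$13554.00
  R$1584.00 + 30.7% × (R$13554.00 − R$12200.00) = R$1584.00 + 30.7% × R$1354.00 = R$1999.68
Transit Levy: 4% × R$14574.00 = R$582.96
Training Fund Levy: 4.8% × R$14574.00 = R$699.55
Total: R$1999.68 + R$582.96 + R$699.55 = R$3282.19

R$3282.19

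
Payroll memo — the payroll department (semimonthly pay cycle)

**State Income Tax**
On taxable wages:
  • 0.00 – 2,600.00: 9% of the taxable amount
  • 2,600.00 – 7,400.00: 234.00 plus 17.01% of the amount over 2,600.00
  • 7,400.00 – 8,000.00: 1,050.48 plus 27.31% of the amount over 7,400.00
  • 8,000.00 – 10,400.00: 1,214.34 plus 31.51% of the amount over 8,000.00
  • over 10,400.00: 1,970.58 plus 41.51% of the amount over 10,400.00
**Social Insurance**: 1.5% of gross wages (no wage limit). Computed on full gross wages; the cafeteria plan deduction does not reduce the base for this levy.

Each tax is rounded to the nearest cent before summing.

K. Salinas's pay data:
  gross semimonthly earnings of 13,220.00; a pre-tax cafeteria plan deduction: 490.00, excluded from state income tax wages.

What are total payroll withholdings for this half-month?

3,136.06

State Income Tax: taxable = 13,220.00 − 490.00 = 12,730.00
  1,970.58 + 41.51% × (12,730.00 − 10,400.00) = 1,970.58 + 41.51% × 2,330.00 = 2,937.76
Social Insurance: 1.5% × 13,220.00 = 198.30
Total: 2,937.76 + 198.30 = 3,136.06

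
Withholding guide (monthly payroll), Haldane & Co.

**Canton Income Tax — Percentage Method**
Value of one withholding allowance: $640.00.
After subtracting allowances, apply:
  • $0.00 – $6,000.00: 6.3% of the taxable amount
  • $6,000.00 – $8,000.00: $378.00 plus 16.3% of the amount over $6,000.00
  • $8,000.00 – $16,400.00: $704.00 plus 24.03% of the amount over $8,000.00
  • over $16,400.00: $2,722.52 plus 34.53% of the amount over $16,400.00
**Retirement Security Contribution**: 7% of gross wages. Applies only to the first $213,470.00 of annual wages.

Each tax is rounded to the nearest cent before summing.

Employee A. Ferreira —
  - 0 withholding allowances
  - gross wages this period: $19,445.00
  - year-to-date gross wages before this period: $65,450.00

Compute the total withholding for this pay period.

Canton Income Tax: taxable = $19,445.00
  $2,722.52 + 34.53% × ($19,445.00 − $16,400.00) = $2,722.52 + 34.53% × $3,045.00 = $3,773.96
Retirement Security Contribution: 7% × $19,445.00 = $1,361.15
Total: $3,773.96 + $1,361.15 = $5,135.11

$5,135.11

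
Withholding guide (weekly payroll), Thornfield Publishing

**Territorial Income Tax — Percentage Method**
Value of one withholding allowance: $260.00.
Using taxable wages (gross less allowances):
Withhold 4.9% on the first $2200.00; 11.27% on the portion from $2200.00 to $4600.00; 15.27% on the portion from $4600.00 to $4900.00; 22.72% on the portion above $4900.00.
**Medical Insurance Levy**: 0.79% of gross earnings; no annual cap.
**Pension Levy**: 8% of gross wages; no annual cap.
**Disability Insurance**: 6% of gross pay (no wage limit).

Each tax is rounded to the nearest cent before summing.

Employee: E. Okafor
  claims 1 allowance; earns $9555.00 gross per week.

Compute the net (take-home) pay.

Territorial Income Tax: taxable = $9555.00 − 1×$260.00 = $9295.00
  $424.09 + 22.72% × ($9295.00 − $4900.00) = $424.09 + 22.72% × $4395.00 = $1422.63
Medical Insurance Levy: 0.79% × $9555.00 = $75.48
Pension Levy: 8% × $9555.00 = $764.40
Disability Insurance: 6% × $9555.00 = $573.30
Total withheld: $1422.63 + $75.48 + $764.40 + $573.30 = $2835.81
Net pay: $9555.00 − $2835.81 = $6719.19

$6719.19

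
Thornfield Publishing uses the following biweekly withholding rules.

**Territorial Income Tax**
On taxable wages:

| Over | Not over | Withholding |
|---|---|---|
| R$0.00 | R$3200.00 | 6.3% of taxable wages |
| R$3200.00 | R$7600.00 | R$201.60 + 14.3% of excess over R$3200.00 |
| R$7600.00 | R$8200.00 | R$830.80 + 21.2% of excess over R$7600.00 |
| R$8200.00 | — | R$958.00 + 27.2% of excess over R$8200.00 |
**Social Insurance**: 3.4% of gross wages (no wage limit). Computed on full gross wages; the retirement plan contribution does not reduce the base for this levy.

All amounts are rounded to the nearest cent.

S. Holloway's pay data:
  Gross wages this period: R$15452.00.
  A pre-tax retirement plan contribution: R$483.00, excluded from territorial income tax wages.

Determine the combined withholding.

Territorial Income Tax: taxable = R$15452.00 − R$483.00 = R$14969.00
  R$958.00 + 27.2% × (R$14969.00 − R$8200.00) = R$958.00 + 27.2% × R$6769.00 = R$2799.17
Social Insurance: 3.4% × R$15452.00 = R$525.37
Total: R$2799.17 + R$525.37 = R$3324.54

R$3324.54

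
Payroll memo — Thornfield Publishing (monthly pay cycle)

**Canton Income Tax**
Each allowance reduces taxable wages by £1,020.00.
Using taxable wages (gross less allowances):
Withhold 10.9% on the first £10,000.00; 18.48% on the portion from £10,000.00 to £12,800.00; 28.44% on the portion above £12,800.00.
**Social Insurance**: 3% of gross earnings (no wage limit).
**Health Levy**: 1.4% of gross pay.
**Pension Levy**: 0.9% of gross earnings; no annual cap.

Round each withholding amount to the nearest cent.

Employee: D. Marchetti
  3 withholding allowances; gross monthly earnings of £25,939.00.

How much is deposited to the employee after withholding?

Canton Income Tax: taxable = £25,939.00 − 3×£1,020.00 = £22,879.00
  £1,607.44 + 28.44% × (£22,879.00 − £12,800.00) = £1,607.44 + 28.44% × £10,079.00 = £4,473.91
Social Insurance: 3% × £25,939.00 = £778.17
Health Levy: 1.4% × £25,939.00 = £363.15
Pension Levy: 0.9% × £25,939.00 = £233.45
Total withheld: £4,473.91 + £778.17 + £363.15 + £233.45 = £5,848.68
Net pay: £25,939.00 − £5,848.68 = £20,090.32

£20,090.32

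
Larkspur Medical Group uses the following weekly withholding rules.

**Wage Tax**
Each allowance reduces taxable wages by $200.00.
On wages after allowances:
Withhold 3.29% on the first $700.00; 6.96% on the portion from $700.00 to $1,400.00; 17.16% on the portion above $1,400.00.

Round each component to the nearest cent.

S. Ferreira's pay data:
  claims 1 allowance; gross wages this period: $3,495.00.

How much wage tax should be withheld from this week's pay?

Wage Tax: taxable = $3,495.00 − 1×$200.00 = $3,295.00
  $71.75 + 17.16% × ($3,295.00 − $1,400.00) = $71.75 + 17.16% × $1,895.00 = $396.93

$396.93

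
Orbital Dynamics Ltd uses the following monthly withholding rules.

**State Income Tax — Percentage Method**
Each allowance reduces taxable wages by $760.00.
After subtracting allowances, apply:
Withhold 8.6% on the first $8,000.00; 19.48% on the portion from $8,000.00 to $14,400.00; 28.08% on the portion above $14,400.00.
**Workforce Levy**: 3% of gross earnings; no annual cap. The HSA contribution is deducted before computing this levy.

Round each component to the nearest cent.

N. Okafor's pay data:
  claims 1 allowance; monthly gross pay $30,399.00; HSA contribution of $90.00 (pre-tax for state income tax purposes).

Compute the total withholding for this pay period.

$7,097.83

State Income Tax: taxable = $30,399.00 − $90.00 − 1×$760.00 = $29,549.00
  $1,934.72 + 28.08% × ($29,549.00 − $14,400.00) = $1,934.72 + 28.08% × $15,149.00 = $6,188.56
Workforce Levy: 3% × $30,309.00 = $909.27
Total: $6,188.56 + $909.27 = $7,097.83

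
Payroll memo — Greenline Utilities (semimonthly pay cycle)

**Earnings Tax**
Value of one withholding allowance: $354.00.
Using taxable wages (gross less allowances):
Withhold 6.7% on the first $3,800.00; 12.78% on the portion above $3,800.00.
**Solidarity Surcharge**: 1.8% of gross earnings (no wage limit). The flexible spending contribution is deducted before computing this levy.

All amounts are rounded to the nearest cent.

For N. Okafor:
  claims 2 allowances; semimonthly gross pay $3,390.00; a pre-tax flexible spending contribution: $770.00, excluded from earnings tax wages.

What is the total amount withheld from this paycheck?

$175.26

Earnings Tax: taxable = $3,390.00 − $770.00 − 2×$354.00 = $1,912.00
  6.7% × $1,912.00 = $128.10
Solidarity Surcharge: 1.8% × $2,620.00 = $47.16
Total: $128.10 + $47.16 = $175.26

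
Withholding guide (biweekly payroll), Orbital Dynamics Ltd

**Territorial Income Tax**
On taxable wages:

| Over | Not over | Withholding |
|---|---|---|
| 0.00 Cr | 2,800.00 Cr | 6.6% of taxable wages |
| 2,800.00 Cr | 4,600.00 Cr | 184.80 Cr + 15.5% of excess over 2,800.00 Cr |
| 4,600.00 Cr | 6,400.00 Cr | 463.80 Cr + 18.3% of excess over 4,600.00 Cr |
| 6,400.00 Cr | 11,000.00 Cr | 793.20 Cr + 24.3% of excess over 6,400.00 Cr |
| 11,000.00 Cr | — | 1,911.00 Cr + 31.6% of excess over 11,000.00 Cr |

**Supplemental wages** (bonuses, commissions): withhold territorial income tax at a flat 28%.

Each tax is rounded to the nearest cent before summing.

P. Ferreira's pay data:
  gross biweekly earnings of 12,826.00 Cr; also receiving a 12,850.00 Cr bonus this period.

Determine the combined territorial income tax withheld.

6,086.02 Cr

Territorial Income Tax: taxable = 12,826.00 Cr
  1,911.00 Cr + 31.6% × (12,826.00 Cr − 11,000.00 Cr) = 1,911.00 Cr + 31.6% × 1,826.00 Cr = 2,488.02 Cr
Supplemental (28% flat on bonus): 28% × 12,850.00 Cr = 3,598.00 Cr
Total territorial income tax: 2,488.02 Cr + 3,598.00 Cr = 6,086.02 Cr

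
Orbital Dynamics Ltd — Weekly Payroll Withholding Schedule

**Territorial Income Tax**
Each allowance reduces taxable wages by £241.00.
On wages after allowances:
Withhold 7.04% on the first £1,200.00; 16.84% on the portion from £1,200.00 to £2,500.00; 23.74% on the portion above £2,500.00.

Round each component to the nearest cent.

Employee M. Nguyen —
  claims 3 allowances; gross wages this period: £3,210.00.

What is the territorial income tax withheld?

Territorial Income Tax: taxable = £3,210.00 − 3×£241.00 = £2,487.00
  £84.48 + 16.84% × (£2,487.00 − £1,200.00) = £84.48 + 16.84% × £1,287.00 = £301.21

£301.21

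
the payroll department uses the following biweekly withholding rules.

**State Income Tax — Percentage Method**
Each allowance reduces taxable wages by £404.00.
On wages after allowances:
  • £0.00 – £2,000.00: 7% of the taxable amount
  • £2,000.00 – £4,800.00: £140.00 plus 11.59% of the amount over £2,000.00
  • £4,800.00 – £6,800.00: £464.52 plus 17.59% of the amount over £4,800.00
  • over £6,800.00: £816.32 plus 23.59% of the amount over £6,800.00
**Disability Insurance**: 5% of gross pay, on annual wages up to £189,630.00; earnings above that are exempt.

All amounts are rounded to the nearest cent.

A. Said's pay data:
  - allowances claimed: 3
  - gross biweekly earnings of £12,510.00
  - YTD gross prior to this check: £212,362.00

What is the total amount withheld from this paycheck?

State Income Tax: taxable = £12,510.00 − 3×£404.00 = £11,298.00
  £816.32 + 23.59% × (£11,298.00 − £6,800.00) = £816.32 + 23.59% × £4,498.00 = £1,877.40
Disability Insurance: YTD £212,362.00 ≥ cap £189,630.00 → £0.00
Total: £1,877.40 + £0.00 = £1,877.40

£1,877.40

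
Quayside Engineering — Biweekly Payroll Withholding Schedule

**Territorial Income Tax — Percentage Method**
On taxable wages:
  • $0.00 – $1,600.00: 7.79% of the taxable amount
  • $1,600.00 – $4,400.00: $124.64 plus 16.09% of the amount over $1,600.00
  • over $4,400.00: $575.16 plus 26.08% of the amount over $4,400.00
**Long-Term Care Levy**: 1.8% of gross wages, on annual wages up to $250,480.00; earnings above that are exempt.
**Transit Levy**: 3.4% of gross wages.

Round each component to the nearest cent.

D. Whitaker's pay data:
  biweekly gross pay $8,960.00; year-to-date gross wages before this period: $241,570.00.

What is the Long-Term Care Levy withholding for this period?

Long-Term Care Levy: cap $250,480.00 − YTD $241,570.00 = $8,910.00 subject; 1.8% × $8,910.00 = $160.38

$160.38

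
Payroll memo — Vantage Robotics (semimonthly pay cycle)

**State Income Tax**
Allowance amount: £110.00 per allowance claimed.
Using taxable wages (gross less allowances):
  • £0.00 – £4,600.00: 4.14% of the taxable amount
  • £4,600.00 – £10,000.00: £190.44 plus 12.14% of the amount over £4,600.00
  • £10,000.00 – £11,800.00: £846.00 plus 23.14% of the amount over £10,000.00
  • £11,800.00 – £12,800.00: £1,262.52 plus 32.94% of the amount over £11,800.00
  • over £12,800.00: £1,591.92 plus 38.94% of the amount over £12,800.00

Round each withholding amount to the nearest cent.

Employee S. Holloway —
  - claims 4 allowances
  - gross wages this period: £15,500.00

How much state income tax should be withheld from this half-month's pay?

State Income Tax: taxable = £15,500.00 − 4×£110.00 = £15,060.00
  £1,591.92 + 38.94% × (£15,060.00 − £12,800.00) = £1,591.92 + 38.94% × £2,260.00 = £2,471.96

£2,471.96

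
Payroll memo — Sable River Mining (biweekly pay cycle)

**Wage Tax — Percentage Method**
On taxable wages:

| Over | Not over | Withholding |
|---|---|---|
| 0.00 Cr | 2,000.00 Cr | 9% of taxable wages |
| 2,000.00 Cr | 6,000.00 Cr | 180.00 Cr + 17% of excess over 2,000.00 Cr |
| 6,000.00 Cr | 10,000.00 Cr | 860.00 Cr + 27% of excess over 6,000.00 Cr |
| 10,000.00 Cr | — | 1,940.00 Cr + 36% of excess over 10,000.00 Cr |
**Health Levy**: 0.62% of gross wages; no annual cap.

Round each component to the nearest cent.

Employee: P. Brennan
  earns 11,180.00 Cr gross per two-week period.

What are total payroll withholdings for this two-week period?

2,434.12 Cr

Wage Tax: taxable = 11,180.00 Cr
  1,940.00 Cr + 36% × (11,180.00 Cr − 10,000.00 Cr) = 1,940.00 Cr + 36% × 1,180.00 Cr = 2,364.80 Cr
Health Levy: 0.62% × 11,180.00 Cr = 69.32 Cr
Total: 2,364.80 Cr + 69.32 Cr = 2,434.12 Cr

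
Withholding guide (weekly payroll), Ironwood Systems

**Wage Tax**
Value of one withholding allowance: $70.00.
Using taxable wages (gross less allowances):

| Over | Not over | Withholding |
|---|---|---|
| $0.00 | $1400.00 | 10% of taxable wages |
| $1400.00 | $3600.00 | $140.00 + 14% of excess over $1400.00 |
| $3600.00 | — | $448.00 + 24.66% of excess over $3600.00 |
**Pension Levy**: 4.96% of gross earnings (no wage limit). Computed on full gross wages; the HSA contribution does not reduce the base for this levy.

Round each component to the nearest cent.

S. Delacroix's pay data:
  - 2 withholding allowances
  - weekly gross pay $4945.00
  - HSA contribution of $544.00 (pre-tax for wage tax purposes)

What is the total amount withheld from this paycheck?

$856.27

Wage Tax: taxable = $4945.00 − $544.00 − 2×$70.00 = $4261.00
  $448.00 + 24.66% × ($4261.00 − $3600.00) = $448.00 + 24.66% × $661.00 = $611.00
Pension Levy: 4.96% × $4945.00 = $245.27
Total: $611.00 + $245.27 = $856.27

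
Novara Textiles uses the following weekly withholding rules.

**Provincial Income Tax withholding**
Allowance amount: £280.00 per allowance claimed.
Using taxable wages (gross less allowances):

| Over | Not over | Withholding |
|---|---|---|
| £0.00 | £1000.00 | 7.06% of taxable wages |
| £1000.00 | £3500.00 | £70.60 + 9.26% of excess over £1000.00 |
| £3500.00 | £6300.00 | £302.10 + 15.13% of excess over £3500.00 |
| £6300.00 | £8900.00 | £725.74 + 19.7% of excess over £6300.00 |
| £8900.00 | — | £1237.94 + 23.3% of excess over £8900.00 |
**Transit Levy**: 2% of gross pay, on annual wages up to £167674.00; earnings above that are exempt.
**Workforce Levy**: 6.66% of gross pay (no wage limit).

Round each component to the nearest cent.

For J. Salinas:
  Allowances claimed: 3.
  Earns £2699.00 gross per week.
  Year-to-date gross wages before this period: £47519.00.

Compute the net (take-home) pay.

£2315.13

Provincial Income Tax: taxable = £2699.00 − 3×£280.00 = £1859.00
  £70.60 + 9.26% × (£1859.00 − £1000.00) = £70.60 + 9.26% × £859.00 = £150.14
Transit Levy: 2% × £2699.00 = £53.98
Workforce Levy: 6.66% × £2699.00 = £179.75
Total withheld: £150.14 + £53.98 + £179.75 = £383.87
Net pay: £2699.00 − £383.87 = £2315.13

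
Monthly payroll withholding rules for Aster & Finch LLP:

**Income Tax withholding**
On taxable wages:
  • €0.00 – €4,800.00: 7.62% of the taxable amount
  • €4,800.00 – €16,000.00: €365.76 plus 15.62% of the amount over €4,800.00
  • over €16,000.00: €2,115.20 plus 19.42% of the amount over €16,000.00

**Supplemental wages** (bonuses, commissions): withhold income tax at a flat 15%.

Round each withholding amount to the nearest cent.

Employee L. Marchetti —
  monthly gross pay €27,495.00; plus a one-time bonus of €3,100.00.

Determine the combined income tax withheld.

€4,812.53

Income Tax: taxable = €27,495.00
  €2,115.20 + 19.42% × (€27,495.00 − €16,000.00) = €2,115.20 + 19.42% × €11,495.00 = €4,347.53
Supplemental (15% flat on bonus): 15% × €3,100.00 = €465.00
Total income tax: €4,347.53 + €465.00 = €4,812.53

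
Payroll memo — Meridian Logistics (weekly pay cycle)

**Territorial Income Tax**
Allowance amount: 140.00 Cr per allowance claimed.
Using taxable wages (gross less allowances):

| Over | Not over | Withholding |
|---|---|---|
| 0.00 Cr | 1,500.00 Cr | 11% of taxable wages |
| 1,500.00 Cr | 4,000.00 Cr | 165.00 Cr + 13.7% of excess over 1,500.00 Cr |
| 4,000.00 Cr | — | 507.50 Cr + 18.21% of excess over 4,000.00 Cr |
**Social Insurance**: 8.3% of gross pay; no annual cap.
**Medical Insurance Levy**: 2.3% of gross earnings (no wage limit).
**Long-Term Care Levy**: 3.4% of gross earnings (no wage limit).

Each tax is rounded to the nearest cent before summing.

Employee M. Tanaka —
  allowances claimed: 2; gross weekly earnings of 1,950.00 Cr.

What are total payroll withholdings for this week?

461.29 Cr

Territorial Income Tax: taxable = 1,950.00 Cr − 2×140.00 Cr = 1,670.00 Cr
  165.00 Cr + 13.7% × (1,670.00 Cr − 1,500.00 Cr) = 165.00 Cr + 13.7% × 170.00 Cr = 188.29 Cr
Social Insurance: 8.3% × 1,950.00 Cr = 161.85 Cr
Medical Insurance Levy: 2.3% × 1,950.00 Cr = 44.85 Cr
Long-Term Care Levy: 3.4% × 1,950.00 Cr = 66.30 Cr
Total: 188.29 Cr + 161.85 Cr + 44.85 Cr + 66.30 Cr = 461.29 Cr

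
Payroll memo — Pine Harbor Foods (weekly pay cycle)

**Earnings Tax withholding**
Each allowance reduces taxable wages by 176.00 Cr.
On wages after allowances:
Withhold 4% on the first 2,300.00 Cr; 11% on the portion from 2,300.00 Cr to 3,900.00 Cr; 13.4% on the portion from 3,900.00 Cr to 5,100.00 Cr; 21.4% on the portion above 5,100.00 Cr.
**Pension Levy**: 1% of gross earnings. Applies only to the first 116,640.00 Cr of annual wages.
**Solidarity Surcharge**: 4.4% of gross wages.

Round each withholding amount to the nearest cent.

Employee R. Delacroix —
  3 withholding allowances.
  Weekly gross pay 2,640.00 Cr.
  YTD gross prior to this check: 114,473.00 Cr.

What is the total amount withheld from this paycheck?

222.31 Cr

Earnings Tax: taxable = 2,640.00 Cr − 3×176.00 Cr = 2,112.00 Cr
  4% × 2,112.00 Cr = 84.48 Cr
Pension Levy: cap 116,640.00 Cr − YTD 114,473.00 Cr = 2,167.00 Cr subject; 1% × 2,167.00 Cr = 21.67 Cr
Solidarity Surcharge: 4.4% × 2,640.00 Cr = 116.16 Cr
Total: 84.48 Cr + 21.67 Cr + 116.16 Cr = 222.31 Cr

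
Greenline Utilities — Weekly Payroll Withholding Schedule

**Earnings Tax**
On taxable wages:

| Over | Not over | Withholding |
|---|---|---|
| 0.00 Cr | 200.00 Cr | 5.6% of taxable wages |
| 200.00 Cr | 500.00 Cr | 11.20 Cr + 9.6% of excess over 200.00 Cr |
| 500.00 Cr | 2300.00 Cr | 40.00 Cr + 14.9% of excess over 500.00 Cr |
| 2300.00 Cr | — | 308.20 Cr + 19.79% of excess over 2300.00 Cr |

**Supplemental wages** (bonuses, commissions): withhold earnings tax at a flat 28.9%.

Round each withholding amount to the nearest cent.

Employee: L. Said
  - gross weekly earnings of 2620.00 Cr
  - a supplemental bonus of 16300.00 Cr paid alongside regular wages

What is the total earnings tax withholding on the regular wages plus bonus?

Earnings Tax: taxable = 2620.00 Cr
  308.20 Cr + 19.79% × (2620.00 Cr − 2300.00 Cr) = 308.20 Cr + 19.79% × 320.00 Cr = 371.53 Cr
Supplemental (28.9% flat on bonus): 28.9% × 16300.00 Cr = 4710.70 Cr
Total earnings tax: 371.53 Cr + 4710.70 Cr = 5082.23 Cr

5082.23 Cr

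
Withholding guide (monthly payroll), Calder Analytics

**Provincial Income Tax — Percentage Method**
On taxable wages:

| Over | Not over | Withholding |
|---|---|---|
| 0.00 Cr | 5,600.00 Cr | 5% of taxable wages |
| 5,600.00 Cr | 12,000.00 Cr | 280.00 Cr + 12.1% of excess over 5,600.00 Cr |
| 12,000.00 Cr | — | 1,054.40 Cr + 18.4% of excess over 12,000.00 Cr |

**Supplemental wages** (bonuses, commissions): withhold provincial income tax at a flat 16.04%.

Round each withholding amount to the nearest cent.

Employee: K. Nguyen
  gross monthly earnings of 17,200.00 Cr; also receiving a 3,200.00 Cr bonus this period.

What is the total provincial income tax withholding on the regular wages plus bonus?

2,524.48 Cr

Provincial Income Tax: taxable = 17,200.00 Cr
  1,054.40 Cr + 18.4% × (17,200.00 Cr − 12,000.00 Cr) = 1,054.40 Cr + 18.4% × 5,200.00 Cr = 2,011.20 Cr
Supplemental (16.04% flat on bonus): 16.04% × 3,200.00 Cr = 513.28 Cr
Total provincial income tax: 2,011.20 Cr + 513.28 Cr = 2,524.48 Cr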